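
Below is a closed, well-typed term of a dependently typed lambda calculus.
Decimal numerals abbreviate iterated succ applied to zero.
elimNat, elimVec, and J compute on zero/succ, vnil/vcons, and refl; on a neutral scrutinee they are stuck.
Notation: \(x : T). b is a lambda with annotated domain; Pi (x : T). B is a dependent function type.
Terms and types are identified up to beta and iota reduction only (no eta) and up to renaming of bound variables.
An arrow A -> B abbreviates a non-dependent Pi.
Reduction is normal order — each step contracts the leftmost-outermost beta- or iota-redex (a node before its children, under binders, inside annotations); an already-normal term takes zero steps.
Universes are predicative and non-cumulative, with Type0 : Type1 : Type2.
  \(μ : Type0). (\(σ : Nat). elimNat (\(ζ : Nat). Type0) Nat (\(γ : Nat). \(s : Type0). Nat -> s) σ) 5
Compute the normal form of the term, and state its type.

resulting normal form:
  \(μ : Type0). Nat -> Nat -> Nat -> Nat -> Nat -> Nat
the term's type:
  Type0 -> Type0


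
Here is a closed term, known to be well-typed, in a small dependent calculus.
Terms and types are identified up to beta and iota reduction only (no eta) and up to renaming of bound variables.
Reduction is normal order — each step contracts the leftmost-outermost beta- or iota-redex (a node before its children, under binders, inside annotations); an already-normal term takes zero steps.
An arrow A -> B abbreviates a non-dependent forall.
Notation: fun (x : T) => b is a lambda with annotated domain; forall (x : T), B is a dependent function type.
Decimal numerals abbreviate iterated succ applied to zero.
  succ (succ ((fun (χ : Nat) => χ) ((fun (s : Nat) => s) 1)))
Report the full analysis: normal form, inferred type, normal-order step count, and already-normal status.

normal form:
  3
type:
  Nat
reduction steps (normal order): 2
term was already normal: no
first contracted redex: a beta-redex


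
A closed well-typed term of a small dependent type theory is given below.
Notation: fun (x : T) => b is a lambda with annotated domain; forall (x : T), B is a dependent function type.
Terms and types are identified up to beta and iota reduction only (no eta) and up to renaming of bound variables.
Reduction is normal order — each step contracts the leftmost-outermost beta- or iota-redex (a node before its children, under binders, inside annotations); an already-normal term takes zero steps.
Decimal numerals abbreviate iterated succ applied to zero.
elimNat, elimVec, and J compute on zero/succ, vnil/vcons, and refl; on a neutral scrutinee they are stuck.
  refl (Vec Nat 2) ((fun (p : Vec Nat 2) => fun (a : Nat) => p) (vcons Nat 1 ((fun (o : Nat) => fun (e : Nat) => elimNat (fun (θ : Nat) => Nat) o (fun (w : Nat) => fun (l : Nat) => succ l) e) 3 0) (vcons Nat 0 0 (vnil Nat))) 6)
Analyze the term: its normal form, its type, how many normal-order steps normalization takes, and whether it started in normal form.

reduced normal form:
  refl (Vec Nat 2) (vcons Nat 1 3 (vcons Nat 0 0 (vnil Nat)))
inferred type:
  Eq (Vec Nat 2) (vcons Nat 1 3 (vcons Nat 0 0 (vnil Nat))) (vcons Nat 1 3 (vcons Nat 0 0 (vnil Nat)))
steps to reach normal form (normal order): 5
already normal: no
first redex: a beta-redex


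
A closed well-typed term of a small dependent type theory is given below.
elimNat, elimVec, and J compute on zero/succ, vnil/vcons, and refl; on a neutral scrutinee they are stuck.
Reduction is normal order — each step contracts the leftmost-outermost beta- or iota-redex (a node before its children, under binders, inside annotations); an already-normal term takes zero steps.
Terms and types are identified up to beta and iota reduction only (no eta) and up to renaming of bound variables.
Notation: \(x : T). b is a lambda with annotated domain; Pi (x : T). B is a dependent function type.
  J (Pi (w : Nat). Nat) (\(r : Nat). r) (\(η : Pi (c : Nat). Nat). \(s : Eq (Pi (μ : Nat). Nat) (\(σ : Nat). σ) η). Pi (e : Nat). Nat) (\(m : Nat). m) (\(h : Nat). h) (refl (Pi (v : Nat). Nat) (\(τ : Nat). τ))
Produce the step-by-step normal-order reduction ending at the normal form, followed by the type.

normal-order reduction sequence:
  J (Pi (w : Nat). Nat) (\(r : Nat). r) (\(η : Pi (c : Nat). Nat). \(s : Eq (Pi (μ : Nat). Nat) (\(σ : Nat). σ) η). Pi (e : Nat). Nat) (\(m : Nat). m) (\(h : Nat). h) (refl (Pi (v : Nat). Nat) (\(τ : Nat). τ))
  ~> \(w : Nat). w
the term's type:
  Pi (w : Nat). Nat


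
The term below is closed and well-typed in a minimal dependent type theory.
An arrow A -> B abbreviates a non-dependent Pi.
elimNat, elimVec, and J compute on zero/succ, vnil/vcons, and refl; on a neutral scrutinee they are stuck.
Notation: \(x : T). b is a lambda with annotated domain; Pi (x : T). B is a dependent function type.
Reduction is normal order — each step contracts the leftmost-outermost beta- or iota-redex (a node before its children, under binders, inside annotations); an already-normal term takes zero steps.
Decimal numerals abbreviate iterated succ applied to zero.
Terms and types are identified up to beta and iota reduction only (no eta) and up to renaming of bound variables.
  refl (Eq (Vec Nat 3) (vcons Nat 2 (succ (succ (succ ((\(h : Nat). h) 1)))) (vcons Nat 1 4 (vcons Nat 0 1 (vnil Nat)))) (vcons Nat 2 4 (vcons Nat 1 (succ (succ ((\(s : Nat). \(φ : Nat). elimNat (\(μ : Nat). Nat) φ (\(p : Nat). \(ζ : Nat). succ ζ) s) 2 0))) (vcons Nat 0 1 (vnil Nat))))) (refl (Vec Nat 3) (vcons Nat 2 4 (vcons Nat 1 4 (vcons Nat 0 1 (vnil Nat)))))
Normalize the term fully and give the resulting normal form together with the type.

normal form:
  refl (Eq (Vec Nat 3) (vcons Nat 2 4 (vcons Nat 1 4 (vcons Nat 0 1 (vnil Nat)))) (vcons Nat 2 4 (vcons Nat 1 4 (vcons Nat 0 1 (vnil Nat))))) (refl (Vec Nat 3) (vcons Nat 2 4 (vcons Nat 1 4 (vcons Nat 0 1 (vnil Nat)))))
the term's type:
  Eq (Eq (Vec Nat 3) (vcons Nat 2 4 (vcons Nat 1 4 (vcons Nat 0 1 (vnil Nat)))) (vcons Nat 2 4 (vcons Nat 1 4 (vcons Nat 0 1 (vnil Nat))))) (refl (Vec Nat 3) (vcons Nat 2 4 (vcons Nat 1 4 (vcons Nat 0 1 (vnil Nat))))) (refl (Vec Nat 3) (vcons Nat 2 4 (vcons Nat 1 4 (vcons Nat 0 1 (vnil Nat)))))
observation: the first redex contracted is a beta-redex; the normal form is reached in 10 normal-order steps.


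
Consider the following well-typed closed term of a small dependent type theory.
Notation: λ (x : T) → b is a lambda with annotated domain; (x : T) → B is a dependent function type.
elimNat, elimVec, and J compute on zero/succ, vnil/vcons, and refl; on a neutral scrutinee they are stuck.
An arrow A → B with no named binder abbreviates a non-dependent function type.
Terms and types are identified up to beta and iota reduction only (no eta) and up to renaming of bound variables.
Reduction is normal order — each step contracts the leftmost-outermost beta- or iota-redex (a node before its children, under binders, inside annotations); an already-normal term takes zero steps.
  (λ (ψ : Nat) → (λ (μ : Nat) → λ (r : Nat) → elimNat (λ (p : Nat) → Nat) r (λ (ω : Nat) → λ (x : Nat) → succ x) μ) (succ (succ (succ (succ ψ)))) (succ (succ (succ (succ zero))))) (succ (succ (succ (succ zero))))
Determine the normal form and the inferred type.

resulting normal form:
  succ (succ (succ (succ (succ (succ (succ (succ (succ (succ (succ (succ zero)))))))))))
the term's type:
  Nat


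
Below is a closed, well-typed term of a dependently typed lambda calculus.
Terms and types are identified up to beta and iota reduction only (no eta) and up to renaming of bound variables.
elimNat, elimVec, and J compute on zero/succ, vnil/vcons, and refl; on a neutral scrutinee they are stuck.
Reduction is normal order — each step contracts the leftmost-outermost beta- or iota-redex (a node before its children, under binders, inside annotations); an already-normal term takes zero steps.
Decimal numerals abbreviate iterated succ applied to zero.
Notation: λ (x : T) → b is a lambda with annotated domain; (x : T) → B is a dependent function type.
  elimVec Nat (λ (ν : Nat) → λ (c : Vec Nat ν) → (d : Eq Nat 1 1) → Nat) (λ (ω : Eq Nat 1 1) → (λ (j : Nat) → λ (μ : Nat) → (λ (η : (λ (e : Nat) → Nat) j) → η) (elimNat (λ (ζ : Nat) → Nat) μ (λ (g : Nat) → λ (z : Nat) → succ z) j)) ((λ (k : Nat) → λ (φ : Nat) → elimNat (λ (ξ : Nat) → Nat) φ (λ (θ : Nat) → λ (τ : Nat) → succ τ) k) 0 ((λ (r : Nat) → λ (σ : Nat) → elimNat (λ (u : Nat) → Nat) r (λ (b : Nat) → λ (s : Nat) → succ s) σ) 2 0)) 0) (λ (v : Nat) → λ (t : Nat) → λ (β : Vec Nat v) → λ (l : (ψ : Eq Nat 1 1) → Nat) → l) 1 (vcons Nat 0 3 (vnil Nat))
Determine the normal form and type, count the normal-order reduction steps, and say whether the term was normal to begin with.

resulting normal form:
  λ (ν : Eq Nat 1 1) → 2
the term's type:
  (ν : Eq Nat 1 1) → Nat
normal-order step count: 22
term was already normal: no
first redex: an elimVec iota-redex


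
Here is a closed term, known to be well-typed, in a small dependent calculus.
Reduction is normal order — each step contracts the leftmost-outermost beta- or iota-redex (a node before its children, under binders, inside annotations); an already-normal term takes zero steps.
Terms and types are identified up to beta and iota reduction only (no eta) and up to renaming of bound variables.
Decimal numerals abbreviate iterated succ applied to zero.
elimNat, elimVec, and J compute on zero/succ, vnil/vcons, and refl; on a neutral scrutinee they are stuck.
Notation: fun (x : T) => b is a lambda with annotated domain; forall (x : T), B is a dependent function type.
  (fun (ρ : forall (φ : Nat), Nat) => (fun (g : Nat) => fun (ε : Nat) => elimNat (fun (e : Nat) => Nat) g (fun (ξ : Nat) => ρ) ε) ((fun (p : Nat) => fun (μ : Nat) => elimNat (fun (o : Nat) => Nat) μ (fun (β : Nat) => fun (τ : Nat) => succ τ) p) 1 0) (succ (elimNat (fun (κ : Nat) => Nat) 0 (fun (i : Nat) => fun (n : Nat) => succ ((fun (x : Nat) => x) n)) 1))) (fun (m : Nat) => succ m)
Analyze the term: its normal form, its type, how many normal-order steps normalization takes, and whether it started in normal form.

resulting normal form:
  3
inferred type:
  Nat
steps to reach normal form (normal order): 21
already normal: no
first contracted redex: a beta-redex


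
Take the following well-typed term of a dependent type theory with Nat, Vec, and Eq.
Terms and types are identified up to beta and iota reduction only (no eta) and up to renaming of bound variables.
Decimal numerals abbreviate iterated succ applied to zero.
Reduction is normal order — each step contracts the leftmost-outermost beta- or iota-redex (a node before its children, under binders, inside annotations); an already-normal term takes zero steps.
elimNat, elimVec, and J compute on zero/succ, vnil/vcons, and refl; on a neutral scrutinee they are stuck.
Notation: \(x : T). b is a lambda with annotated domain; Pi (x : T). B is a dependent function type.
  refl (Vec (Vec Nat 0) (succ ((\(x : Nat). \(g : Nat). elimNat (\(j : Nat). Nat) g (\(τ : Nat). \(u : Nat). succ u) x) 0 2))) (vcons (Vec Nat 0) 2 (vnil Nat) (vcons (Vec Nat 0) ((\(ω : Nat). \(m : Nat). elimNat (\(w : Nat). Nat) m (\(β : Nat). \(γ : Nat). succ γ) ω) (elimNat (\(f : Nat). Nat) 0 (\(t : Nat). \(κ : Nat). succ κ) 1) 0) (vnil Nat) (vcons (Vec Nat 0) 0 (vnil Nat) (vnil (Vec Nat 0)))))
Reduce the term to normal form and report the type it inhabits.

reduced normal form:
  refl (Vec (Vec Nat 0) 3) (vcons (Vec Nat 0) 2 (vnil Nat) (vcons (Vec Nat 0) 1 (vnil Nat) (vcons (Vec Nat 0) 0 (vnil Nat) (vnil (Vec Nat 0)))))
inferred type:
  Eq (Vec (Vec Nat 0) 3) (vcons (Vec Nat 0) 2 (vnil Nat) (vcons (Vec Nat 0) 1 (vnil Nat) (vcons (Vec Nat 0) 0 (vnil Nat) (vnil (Vec Nat 0))))) (vcons (Vec Nat 0) 2 (vnil Nat) (vcons (Vec Nat 0) 1 (vnil Nat) (vcons (Vec Nat 0) 0 (vnil Nat) (vnil (Vec Nat 0)))))


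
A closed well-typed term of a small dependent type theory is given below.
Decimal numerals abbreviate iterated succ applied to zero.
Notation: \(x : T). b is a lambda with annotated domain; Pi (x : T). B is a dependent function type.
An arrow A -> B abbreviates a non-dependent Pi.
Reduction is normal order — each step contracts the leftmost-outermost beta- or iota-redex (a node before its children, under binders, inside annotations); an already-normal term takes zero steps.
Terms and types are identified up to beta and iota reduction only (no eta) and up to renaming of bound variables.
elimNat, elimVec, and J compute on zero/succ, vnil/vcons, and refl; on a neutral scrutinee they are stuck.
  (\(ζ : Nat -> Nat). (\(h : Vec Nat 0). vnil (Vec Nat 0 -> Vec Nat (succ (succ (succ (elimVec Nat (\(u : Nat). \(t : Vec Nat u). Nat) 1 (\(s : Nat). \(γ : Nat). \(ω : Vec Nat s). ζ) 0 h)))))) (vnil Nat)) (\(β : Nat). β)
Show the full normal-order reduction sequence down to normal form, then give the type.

normal-order reduction sequence:
  (\(ζ : Nat -> Nat). (\(h : Vec Nat 0). vnil (Vec Nat 0 -> Vec Nat (succ (succ (succ (elimVec Nat (\(u : Nat). \(t : Vec Nat u). Nat) 1 (\(s : Nat). \(γ : Nat). \(ω : Vec Nat s). ζ) 0 h)))))) (vnil Nat)) (\(β : Nat). β)
  ~> (\(ζ : Vec Nat 0). vnil (Vec Nat 0 -> Vec Nat (succ (succ (succ (elimVec Nat (\(h : Nat). \(u : Vec Nat h). Nat) 1 (\(t : Nat). \(s : Nat). \(γ : Vec Nat t). \(ω : Nat). ω) 0 ζ)))))) (vnil Nat)
  ~> vnil (Vec Nat 0 -> Vec Nat (succ (succ (succ (elimVec Nat (\(ζ : Nat). \(h : Vec Nat ζ). Nat) 1 (\(u : Nat). \(t : Nat). \(s : Vec Nat u). \(γ : Nat). γ) 0 (vnil Nat))))))
  ~> vnil (Vec Nat 0 -> Vec Nat 4)
type:
  Vec (Vec Nat 0 -> Vec Nat 4) 0


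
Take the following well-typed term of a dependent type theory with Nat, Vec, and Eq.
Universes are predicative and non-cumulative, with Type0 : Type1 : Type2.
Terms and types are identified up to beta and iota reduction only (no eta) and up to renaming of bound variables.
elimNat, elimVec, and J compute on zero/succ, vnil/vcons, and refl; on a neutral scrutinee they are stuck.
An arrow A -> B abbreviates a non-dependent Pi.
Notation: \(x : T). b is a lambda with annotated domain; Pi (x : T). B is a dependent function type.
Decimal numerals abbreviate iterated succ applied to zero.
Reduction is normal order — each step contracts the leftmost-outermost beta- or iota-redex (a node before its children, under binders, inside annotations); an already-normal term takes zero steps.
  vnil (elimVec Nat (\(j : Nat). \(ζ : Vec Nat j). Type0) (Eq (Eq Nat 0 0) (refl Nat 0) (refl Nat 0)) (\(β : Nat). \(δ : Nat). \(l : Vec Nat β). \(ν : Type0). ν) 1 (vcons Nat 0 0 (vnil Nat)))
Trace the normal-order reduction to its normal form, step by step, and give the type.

reduction (normal order):
  vnil (elimVec Nat (\(j : Nat). \(ζ : Vec Nat j). Type0) (Eq (Eq Nat 0 0) (refl Nat 0) (refl Nat 0)) (\(β : Nat). \(δ : Nat). \(l : Vec Nat β). \(ν : Type0). ν) 1 (vcons Nat 0 0 (vnil Nat)))
  ~> vnil ((\(j : Nat). \(ζ : Nat). \(β : Vec Nat j). \(δ : Type0). δ) 0 0 (vnil Nat) (elimVec Nat (\(l : Nat). \(ν : Vec Nat l). Type0) (Eq (Eq Nat 0 0) (refl Nat 0) (refl Nat 0)) (\(ε : Nat). \(k : Nat). \(γ : Vec Nat ε). \(r : Type0). r) 0 (vnil Nat)))
  ~> vnil ((\(j : Nat). \(ζ : Vec Nat 0). \(β : Type0). β) 0 (vnil Nat) (elimVec Nat (\(δ : Nat). \(l : Vec Nat δ). Type0) (Eq (Eq Nat 0 0) (refl Nat 0) (refl Nat 0)) (\(ν : Nat). \(ε : Nat). \(k : Vec Nat ν). \(γ : Type0). γ) 0 (vnil Nat)))
  ~> vnil ((\(j : Vec Nat 0). \(ζ : Type0). ζ) (vnil Nat) (elimVec Nat (\(β : Nat). \(δ : Vec Nat β). Type0) (Eq (Eq Nat 0 0) (refl Nat 0) (refl Nat 0)) (\(l : Nat). \(ν : Nat). \(ε : Vec Nat l). \(k : Type0). k) 0 (vnil Nat)))
  ~> vnil ((\(j : Type0). j) (elimVec Nat (\(ζ : Nat). \(β : Vec Nat ζ). Type0) (Eq (Eq Nat 0 0) (refl Nat 0) (refl Nat 0)) (\(δ : Nat). \(l : Nat). \(ν : Vec Nat δ). \(ε : Type0). ε) 0 (vnil Nat)))
  ~> vnil (elimVec Nat (\(j : Nat). \(ζ : Vec Nat j). Type0) (Eq (Eq Nat 0 0) (refl Nat 0) (refl Nat 0)) (\(β : Nat). \(δ : Nat). \(l : Vec Nat β). \(ν : Type0). ν) 0 (vnil Nat))
  ~> vnil (Eq (Eq Nat 0 0) (refl Nat 0) (refl Nat 0))
the term's type:
  Vec (Eq (Eq Nat 0 0) (refl Nat 0) (refl Nat 0)) 0


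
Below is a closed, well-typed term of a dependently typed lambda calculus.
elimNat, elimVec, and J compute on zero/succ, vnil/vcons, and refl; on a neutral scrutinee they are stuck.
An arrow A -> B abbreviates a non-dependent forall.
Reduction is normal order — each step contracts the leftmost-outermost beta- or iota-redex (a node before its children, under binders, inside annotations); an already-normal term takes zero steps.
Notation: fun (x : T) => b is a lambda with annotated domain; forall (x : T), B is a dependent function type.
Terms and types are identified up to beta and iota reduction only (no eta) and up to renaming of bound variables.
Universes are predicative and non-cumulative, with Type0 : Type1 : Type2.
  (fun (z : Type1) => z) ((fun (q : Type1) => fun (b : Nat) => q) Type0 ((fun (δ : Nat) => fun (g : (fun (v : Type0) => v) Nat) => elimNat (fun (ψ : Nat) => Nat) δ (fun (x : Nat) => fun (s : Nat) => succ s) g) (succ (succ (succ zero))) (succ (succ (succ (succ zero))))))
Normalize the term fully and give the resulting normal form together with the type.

resulting normal form:
  Type0
type:
  Type1
observation: the first redex contracted is a beta-redex; the normal form is reached in 3 normal-order steps.


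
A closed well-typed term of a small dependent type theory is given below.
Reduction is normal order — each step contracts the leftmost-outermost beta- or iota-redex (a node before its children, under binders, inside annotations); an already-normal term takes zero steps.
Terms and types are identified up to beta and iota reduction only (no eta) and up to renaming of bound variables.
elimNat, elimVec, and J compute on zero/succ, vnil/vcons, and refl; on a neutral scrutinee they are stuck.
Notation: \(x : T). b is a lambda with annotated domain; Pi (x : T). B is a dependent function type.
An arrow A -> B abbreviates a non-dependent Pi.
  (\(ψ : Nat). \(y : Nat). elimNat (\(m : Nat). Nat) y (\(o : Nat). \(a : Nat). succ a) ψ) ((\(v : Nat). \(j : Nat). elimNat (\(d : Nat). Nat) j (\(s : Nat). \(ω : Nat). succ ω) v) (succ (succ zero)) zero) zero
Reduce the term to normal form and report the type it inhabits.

reduced normal form:
  succ (succ zero)
the term's type:
  Nat
observation: normalization takes exactly 18 steps under the normal-order strategy.


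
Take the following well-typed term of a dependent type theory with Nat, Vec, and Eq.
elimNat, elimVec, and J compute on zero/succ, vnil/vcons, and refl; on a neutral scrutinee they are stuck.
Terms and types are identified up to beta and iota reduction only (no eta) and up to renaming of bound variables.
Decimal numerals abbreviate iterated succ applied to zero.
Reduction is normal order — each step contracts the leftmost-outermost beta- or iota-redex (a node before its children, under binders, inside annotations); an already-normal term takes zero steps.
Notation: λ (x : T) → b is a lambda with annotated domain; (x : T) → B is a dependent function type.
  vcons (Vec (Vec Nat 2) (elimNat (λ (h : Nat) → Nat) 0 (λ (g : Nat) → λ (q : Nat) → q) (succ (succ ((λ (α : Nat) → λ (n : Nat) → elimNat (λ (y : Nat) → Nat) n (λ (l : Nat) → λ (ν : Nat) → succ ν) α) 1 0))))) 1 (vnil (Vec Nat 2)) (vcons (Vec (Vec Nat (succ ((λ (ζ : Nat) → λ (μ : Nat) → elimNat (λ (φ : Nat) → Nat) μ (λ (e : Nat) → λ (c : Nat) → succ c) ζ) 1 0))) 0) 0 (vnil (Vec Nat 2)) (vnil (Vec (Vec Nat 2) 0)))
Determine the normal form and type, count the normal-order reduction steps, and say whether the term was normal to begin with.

resulting normal form:
  vcons (Vec (Vec Nat 2) 0) 1 (vnil (Vec Nat 2)) (vcons (Vec (Vec Nat 2) 0) 0 (vnil (Vec Nat 2)) (vnil (Vec (Vec Nat 2) 0)))
type:
  Vec (Vec (Vec Nat 2) 0) 2
normal-order step count: 22
already normal: no
first redex: an elimNat iota-redex


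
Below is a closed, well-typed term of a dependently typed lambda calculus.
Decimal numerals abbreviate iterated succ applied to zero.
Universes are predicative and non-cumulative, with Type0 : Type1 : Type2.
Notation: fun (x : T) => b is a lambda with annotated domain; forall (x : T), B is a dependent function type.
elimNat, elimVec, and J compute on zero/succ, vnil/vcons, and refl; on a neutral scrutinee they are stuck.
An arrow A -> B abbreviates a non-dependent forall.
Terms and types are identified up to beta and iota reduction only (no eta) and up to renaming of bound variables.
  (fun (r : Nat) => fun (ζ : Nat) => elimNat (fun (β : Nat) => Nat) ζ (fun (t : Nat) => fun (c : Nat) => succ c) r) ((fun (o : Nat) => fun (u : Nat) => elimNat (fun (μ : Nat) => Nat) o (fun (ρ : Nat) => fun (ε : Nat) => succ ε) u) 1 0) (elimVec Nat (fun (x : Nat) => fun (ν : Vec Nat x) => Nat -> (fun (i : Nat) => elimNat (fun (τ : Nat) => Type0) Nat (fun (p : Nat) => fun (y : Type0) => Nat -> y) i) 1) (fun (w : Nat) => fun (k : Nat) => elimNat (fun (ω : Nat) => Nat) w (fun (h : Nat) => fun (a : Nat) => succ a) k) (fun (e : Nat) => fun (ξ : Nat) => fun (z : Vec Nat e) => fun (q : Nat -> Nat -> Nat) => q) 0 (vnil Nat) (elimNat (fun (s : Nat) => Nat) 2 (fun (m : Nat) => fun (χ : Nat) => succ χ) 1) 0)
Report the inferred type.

inferred type:
  Nat


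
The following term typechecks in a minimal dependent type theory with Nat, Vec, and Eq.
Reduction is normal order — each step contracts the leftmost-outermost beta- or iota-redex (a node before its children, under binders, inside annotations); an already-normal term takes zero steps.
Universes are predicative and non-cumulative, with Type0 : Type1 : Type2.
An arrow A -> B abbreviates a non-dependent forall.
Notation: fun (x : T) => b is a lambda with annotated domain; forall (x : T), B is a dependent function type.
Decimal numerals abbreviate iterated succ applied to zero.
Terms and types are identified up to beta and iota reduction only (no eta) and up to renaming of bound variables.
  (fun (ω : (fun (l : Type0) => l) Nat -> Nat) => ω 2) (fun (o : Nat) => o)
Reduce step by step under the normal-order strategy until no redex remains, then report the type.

normal-order reduction sequence:
  (fun (ω : (fun (l : Type0) => l) Nat -> Nat) => ω 2) (fun (o : Nat) => o)
  ~> (fun (ω : Nat) => ω) 2
  ~> 2
the term's type:
  Nat


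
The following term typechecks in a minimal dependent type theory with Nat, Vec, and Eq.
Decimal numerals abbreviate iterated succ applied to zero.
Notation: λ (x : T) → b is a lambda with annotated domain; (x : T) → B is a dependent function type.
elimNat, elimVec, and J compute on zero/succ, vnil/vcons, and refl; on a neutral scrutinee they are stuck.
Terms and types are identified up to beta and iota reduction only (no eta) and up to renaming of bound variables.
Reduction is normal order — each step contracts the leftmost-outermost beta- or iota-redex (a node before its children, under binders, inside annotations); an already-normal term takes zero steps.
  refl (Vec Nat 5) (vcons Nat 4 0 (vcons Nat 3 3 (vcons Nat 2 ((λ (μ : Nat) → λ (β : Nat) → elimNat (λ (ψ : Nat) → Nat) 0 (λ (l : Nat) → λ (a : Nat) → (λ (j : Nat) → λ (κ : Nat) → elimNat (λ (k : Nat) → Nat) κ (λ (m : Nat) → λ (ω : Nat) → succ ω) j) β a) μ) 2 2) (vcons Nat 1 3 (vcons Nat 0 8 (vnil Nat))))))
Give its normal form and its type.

normal form:
  refl (Vec Nat 5) (vcons Nat 4 0 (vcons Nat 3 3 (vcons Nat 2 4 (vcons Nat 1 3 (vcons Nat 0 8 (vnil Nat))))))
inferred type:
  Eq (Vec Nat 5) (vcons Nat 4 0 (vcons Nat 3 3 (vcons Nat 2 4 (vcons Nat 1 3 (vcons Nat 0 8 (vnil Nat)))))) (vcons Nat 4 0 (vcons Nat 3 3 (vcons Nat 2 4 (vcons Nat 1 3 (vcons Nat 0 8 (vnil Nat))))))
observation: 27 normal-order steps normalize the term, beginning with a beta-redex.


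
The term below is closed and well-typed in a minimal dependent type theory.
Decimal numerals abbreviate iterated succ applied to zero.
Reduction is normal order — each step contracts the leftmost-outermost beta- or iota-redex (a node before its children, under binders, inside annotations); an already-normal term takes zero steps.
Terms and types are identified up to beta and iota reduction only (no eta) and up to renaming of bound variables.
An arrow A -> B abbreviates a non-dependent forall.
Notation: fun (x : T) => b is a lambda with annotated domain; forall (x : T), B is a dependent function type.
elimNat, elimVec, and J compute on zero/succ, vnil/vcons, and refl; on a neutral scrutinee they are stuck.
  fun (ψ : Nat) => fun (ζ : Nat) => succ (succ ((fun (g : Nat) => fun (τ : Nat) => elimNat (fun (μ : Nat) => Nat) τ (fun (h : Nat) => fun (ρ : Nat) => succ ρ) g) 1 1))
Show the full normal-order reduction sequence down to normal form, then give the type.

reduction (normal order):
  fun (ψ : Nat) => fun (ζ : Nat) => succ (succ ((fun (g : Nat) => fun (τ : Nat) => elimNat (fun (μ : Nat) => Nat) τ (fun (h : Nat) => fun (ρ : Nat) => succ ρ) g) 1 1))
  ~> fun (ψ : Nat) => fun (ζ : Nat) => succ (succ ((fun (g : Nat) => elimNat (fun (τ : Nat) => Nat) g (fun (μ : Nat) => fun (h : Nat) => succ h) 1) 1))
  ~> fun (ψ : Nat) => fun (ζ : Nat) => succ (succ (elimNat (fun (g : Nat) => Nat) 1 (fun (τ : Nat) => fun (μ : Nat) => succ μ) 1))
  ~> fun (ψ : Nat) => fun (ζ : Nat) => succ (succ ((fun (g : Nat) => fun (τ : Nat) => succ τ) 0 (elimNat (fun (μ : Nat) => Nat) 1 (fun (h : Nat) => fun (ρ : Nat) => succ ρ) 0)))
  ~> fun (ψ : Nat) => fun (ζ : Nat) => succ (succ ((fun (g : Nat) => succ g) (elimNat (fun (τ : Nat) => Nat) 1 (fun (μ : Nat) => fun (h : Nat) => succ h) 0)))
  ~> fun (ψ : Nat) => fun (ζ : Nat) => succ (succ (succ (elimNat (fun (g : Nat) => Nat) 1 (fun (τ : Nat) => fun (μ : Nat) => succ μ) 0)))
  ~> fun (ψ : Nat) => fun (ζ : Nat) => 4
inferred type:
  Nat -> Nat -> Nat


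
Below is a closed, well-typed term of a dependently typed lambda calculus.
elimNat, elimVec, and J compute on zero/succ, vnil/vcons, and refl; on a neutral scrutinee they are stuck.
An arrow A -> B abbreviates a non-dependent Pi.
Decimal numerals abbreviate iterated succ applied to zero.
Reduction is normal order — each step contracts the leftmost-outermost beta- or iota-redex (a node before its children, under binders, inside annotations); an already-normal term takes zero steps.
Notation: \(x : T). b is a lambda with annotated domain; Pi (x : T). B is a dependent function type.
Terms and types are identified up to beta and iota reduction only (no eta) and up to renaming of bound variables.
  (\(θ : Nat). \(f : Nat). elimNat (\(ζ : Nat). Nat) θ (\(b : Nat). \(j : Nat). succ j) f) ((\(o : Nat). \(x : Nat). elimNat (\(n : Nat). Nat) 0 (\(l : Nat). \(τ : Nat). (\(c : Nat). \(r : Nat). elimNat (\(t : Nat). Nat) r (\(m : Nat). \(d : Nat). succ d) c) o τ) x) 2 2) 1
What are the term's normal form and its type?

reduced normal form:
  5
inferred type:
  Nat
observation: 33 normal-order steps separate the term from its normal form.


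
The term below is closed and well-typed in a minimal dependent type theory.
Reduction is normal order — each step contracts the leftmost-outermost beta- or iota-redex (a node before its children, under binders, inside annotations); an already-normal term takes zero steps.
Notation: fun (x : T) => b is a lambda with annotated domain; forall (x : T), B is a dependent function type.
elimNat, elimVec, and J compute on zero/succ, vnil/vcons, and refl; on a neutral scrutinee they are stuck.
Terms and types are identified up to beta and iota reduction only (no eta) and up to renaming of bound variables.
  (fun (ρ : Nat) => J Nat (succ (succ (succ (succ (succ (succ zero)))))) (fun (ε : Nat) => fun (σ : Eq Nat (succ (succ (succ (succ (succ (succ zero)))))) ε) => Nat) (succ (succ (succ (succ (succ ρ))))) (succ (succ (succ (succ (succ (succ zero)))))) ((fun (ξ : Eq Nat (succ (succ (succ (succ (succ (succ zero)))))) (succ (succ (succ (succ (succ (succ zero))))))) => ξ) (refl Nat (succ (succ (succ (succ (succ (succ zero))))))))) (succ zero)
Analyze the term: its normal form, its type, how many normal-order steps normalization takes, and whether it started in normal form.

resulting normal form:
  succ (succ (succ (succ (succ (succ zero)))))
type:
  Nat
normal-order step count: 3
started in normal form: no
first redex: a beta-redex


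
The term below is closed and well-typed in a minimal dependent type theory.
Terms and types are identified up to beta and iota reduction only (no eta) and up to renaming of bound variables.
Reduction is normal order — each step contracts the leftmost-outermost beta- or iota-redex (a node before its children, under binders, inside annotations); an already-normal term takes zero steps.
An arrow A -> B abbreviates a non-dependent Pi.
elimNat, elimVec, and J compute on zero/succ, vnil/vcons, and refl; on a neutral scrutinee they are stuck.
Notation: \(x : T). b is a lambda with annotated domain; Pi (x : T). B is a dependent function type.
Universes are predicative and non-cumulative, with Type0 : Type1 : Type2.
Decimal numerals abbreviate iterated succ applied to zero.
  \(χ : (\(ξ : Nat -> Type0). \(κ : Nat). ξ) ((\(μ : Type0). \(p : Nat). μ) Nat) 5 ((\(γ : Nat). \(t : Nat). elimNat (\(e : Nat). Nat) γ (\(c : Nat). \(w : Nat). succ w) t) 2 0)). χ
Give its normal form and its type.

resulting normal form:
  \(χ : Nat). χ
inferred type:
  Nat -> Nat


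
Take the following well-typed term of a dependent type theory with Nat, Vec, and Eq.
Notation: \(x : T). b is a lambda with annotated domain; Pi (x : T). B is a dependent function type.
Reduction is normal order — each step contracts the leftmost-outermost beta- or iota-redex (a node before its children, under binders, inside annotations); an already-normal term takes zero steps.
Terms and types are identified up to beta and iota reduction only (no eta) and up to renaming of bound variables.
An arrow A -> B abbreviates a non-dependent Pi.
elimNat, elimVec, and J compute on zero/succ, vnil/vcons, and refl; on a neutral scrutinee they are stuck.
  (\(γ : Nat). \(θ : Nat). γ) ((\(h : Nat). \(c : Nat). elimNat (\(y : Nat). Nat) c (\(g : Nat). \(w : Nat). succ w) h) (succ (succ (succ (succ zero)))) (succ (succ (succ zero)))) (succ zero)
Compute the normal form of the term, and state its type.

normal form:
  succ (succ (succ (succ (succ (succ (succ zero))))))
the term's type:
  Nat


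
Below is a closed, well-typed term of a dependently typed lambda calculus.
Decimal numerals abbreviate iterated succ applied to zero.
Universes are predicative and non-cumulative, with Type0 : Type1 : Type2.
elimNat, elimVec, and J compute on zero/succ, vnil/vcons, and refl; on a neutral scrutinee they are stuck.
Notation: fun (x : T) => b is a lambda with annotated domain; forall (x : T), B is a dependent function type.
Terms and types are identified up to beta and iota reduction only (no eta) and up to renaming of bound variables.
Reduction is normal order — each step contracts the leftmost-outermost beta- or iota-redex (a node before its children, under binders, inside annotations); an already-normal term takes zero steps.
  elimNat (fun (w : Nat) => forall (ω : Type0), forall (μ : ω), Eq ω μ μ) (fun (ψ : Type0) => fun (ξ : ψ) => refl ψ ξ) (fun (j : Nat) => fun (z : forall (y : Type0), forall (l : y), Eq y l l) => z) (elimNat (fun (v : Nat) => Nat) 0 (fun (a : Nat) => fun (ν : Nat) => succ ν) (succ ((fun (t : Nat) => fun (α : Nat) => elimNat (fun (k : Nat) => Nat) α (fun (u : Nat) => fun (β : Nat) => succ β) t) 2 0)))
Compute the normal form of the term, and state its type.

normal form:
  fun (w : Type0) => fun (ω : w) => refl w ω
inferred type:
  forall (w : Type0), forall (ω : w), Eq w ω ω
observation: the first redex contracted is an elimNat iota-redex; the normal form is reached in 29 normal-order steps.


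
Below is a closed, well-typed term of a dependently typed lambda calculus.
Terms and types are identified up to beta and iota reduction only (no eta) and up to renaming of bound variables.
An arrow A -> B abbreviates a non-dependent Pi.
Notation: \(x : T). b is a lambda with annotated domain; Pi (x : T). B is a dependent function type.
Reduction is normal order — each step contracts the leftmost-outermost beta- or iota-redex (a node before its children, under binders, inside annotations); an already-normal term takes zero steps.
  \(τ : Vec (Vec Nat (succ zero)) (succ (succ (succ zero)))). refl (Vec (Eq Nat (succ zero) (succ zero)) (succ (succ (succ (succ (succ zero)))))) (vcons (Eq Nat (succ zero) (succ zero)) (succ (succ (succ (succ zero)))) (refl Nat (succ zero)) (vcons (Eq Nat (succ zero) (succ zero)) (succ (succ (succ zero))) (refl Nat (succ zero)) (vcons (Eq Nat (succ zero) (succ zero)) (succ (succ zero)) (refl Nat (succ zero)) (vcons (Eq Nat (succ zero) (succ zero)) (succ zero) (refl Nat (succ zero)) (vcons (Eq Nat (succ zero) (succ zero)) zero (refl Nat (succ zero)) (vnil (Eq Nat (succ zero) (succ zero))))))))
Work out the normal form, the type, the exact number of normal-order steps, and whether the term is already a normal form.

resulting normal form:
  \(τ : Vec (Vec Nat (succ zero)) (succ (succ (succ zero)))). refl (Vec (Eq Nat (succ zero) (succ zero)) (succ (succ (succ (succ (succ zero)))))) (vcons (Eq Nat (succ zero) (succ zero)) (succ (succ (succ (succ zero)))) (refl Nat (succ zero)) (vcons (Eq Nat (succ zero) (succ zero)) (succ (succ (succ zero))) (refl Nat (succ zero)) (vcons (Eq Nat (succ zero) (succ zero)) (succ (succ zero)) (refl Nat (succ zero)) (vcons (Eq Nat (succ zero) (succ zero)) (succ zero) (refl Nat (succ zero)) (vcons (Eq Nat (succ zero) (succ zero)) zero (refl Nat (succ zero)) (vnil (Eq Nat (succ zero) (succ zero))))))))
inferred type:
  Vec (Vec Nat (succ zero)) (succ (succ (succ zero))) -> Eq (Vec (Eq Nat (succ zero) (succ zero)) (succ (succ (succ (succ (succ zero)))))) (vcons (Eq Nat (succ zero) (succ zero)) (succ (succ (succ (succ zero)))) (refl Nat (succ zero)) (vcons (Eq Nat (succ zero) (succ zero)) (succ (succ (succ zero))) (refl Nat (succ zero)) (vcons (Eq Nat (succ zero) (succ zero)) (succ (succ zero)) (refl Nat (succ zero)) (vcons (Eq Nat (succ zero) (succ zero)) (succ zero) (refl Nat (succ zero)) (vcons (Eq Nat (succ zero) (succ zero)) zero (refl Nat (succ zero)) (vnil (Eq Nat (succ zero) (succ zero)))))))) (vcons (Eq Nat (succ zero) (succ zero)) (succ (succ (succ (succ zero)))) (refl Nat (succ zero)) (vcons (Eq Nat (succ zero) (succ zero)) (succ (succ (succ zero))) (refl Nat (succ zero)) (vcons (Eq Nat (succ zero) (succ zero)) (succ (succ zero)) (refl Nat (succ zero)) (vcons (Eq Nat (succ zero) (succ zero)) (succ zero) (refl Nat (succ zero)) (vcons (Eq Nat (succ zero) (succ zero)) zero (refl Nat (succ zero)) (vnil (Eq Nat (succ zero) (succ zero))))))))
reduction steps (normal order): 0
term was already normal: yes


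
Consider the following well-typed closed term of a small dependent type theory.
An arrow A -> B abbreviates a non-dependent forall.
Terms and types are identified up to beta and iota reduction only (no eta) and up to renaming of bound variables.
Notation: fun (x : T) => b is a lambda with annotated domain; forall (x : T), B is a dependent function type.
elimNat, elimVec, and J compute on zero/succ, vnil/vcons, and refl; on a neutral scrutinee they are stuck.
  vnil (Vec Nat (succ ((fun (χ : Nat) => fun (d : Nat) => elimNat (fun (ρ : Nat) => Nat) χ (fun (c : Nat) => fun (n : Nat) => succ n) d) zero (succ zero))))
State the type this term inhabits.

the term's type:
  Vec (Vec Nat (succ (succ zero))) zero


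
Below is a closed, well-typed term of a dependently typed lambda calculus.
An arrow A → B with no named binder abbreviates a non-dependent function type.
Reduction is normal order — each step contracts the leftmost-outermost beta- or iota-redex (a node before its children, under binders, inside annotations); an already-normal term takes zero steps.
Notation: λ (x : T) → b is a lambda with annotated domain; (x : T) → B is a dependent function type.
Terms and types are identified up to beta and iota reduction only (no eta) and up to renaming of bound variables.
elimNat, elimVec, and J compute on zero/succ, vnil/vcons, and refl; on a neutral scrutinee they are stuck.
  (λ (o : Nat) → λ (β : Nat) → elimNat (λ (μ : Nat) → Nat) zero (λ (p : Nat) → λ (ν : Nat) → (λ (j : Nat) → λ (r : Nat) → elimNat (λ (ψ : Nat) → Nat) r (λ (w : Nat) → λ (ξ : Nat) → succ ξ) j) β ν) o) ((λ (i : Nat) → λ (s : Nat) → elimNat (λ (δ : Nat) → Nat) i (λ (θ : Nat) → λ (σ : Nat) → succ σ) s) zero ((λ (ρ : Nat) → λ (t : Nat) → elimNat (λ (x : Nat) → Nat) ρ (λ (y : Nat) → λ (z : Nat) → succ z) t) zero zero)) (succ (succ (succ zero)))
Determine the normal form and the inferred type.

normal form:
  zero
type:
  Nat
observation: the leftmost-outermost redex is a beta-redex, and normalization takes 21 steps.


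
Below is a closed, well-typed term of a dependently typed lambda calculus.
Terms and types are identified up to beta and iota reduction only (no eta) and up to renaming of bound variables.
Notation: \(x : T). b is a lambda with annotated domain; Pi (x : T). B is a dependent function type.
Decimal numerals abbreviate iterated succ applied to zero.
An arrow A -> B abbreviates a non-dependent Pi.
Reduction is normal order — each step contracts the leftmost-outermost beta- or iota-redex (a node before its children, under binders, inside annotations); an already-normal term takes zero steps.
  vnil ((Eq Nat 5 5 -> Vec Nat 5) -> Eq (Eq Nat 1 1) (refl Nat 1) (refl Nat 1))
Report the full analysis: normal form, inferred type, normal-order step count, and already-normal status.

reduced normal form:
  vnil ((Eq Nat 5 5 -> Vec Nat 5) -> Eq (Eq Nat 1 1) (refl Nat 1) (refl Nat 1))
inferred type:
  Vec ((Eq Nat 5 5 -> Vec Nat 5) -> Eq (Eq Nat 1 1) (refl Nat 1) (refl Nat 1)) 0
steps to reach normal form (normal order): 0
already normal: yes


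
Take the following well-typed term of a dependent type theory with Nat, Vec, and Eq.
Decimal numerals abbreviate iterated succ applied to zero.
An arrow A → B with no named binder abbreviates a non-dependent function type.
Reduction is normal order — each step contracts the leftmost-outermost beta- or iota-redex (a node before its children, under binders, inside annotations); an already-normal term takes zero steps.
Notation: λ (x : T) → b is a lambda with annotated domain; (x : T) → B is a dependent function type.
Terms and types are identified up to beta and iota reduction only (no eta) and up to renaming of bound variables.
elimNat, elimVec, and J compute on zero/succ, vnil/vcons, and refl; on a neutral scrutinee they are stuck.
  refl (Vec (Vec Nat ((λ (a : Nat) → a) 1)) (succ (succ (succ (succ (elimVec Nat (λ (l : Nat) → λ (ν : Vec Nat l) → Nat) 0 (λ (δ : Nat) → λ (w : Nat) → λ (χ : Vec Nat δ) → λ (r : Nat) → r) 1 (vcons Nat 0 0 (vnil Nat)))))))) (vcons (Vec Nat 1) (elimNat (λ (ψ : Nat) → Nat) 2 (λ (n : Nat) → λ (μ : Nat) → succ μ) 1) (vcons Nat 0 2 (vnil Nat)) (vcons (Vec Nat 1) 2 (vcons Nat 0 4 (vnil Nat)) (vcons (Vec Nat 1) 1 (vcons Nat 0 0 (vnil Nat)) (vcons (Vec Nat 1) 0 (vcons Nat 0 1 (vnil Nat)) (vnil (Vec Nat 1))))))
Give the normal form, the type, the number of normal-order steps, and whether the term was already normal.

reduced normal form:
  refl (Vec (Vec Nat 1) 4) (vcons (Vec Nat 1) 3 (vcons Nat 0 2 (vnil Nat)) (vcons (Vec Nat 1) 2 (vcons Nat 0 4 (vnil Nat)) (vcons (Vec Nat 1) 1 (vcons Nat 0 0 (vnil Nat)) (vcons (Vec Nat 1) 0 (vcons Nat 0 1 (vnil Nat)) (vnil (Vec Nat 1))))))
type:
  Eq (Vec (Vec Nat 1) 4) (vcons (Vec Nat 1) 3 (vcons Nat 0 2 (vnil Nat)) (vcons (Vec Nat 1) 2 (vcons Nat 0 4 (vnil Nat)) (vcons (Vec Nat 1) 1 (vcons Nat 0 0 (vnil Nat)) (vcons (Vec Nat 1) 0 (vcons Nat 0 1 (vnil Nat)) (vnil (Vec Nat 1)))))) (vcons (Vec Nat 1) 3 (vcons Nat 0 2 (vnil Nat)) (vcons (Vec Nat 1) 2 (vcons Nat 0 4 (vnil Nat)) (vcons (Vec Nat 1) 1 (vcons Nat 0 0 (vnil Nat)) (vcons (Vec Nat 1) 0 (vcons Nat 0 1 (vnil Nat)) (vnil (Vec Nat 1))))))
steps to reach normal form (normal order): 11
started in normal form: no
first contracted redex: a beta-redex
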